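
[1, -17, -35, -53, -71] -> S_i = 1 + -18*i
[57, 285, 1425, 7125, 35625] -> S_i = 57*5^i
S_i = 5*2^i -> [5, 10, 20, 40, 80]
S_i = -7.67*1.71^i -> [-7.67, -13.12, -22.43, -38.35, -65.58]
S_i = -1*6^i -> [-1, -6, -36, -216, -1296]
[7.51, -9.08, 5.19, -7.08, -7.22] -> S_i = Random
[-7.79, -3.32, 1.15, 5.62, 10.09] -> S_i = -7.79 + 4.47*i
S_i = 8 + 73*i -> [8, 81, 154, 227, 300]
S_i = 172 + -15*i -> [172, 157, 142, 127, 112]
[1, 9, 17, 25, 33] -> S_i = 1 + 8*i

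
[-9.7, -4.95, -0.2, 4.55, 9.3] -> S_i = -9.70 + 4.75*i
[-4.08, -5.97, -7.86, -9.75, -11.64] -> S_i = -4.08 + -1.89*i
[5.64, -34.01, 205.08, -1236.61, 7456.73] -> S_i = 5.64*(-6.03)^i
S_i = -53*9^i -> [-53, -477, -4293, -38637, -347733]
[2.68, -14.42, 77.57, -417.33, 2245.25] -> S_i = 2.68*(-5.38)^i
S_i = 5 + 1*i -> [5, 6, 7, 8, 9]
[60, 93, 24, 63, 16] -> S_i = Random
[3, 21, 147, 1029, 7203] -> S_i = 3*7^i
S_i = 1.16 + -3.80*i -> [1.16, -2.64, -6.44, -10.24, -14.04]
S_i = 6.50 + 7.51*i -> [6.5, 14.01, 21.52, 29.03, 36.54]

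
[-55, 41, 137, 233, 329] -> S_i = -55 + 96*i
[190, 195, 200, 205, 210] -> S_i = 190 + 5*i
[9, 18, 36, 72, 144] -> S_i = 9*2^i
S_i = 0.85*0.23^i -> [0.85, 0.2, 0.04, 0.01, 0.0]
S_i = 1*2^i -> [1, 2, 4, 8, 16]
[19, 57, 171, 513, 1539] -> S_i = 19*3^i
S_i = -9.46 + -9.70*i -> [-9.46, -19.16, -28.86, -38.56, -48.26]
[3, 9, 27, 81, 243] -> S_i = 3*3^i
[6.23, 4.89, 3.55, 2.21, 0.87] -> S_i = 6.23 + -1.34*i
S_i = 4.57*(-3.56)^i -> [4.57, -16.27, 57.92, -206.19, 734.03]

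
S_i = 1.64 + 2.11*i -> [1.64, 3.75, 5.86, 7.97, 10.08]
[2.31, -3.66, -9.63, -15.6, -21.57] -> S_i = 2.31 + -5.97*i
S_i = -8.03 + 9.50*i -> [-8.03, 1.47, 10.97, 20.47, 29.97]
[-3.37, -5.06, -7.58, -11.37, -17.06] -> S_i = -3.37*1.50^i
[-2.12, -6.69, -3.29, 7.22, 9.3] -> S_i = Random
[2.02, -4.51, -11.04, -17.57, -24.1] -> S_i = 2.02 + -6.53*i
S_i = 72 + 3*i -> [72, 75, 78, 81, 84]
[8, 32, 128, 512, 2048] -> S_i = 8*4^i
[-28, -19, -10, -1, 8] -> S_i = -28 + 9*i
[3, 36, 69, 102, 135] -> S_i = 3 + 33*i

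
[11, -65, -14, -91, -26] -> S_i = Random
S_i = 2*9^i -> [2, 18, 162, 1458, 13122]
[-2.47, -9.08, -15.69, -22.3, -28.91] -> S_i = -2.47 + -6.61*i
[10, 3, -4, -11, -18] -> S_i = 10 + -7*i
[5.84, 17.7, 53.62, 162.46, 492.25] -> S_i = 5.84*3.03^i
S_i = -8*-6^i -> [-8, 48, -288, 1728, -10368]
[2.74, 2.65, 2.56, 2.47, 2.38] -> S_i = 2.74 + -0.09*i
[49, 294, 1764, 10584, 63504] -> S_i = 49*6^i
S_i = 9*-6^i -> [9, -54, 324, -1944, 11664]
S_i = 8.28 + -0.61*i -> [8.28, 7.67, 7.06, 6.45, 5.84]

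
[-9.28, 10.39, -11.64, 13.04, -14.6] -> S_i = -9.28*(-1.12)^i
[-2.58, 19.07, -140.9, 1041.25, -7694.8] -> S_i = -2.58*(-7.39)^i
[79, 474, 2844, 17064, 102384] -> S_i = 79*6^i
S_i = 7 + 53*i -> [7, 60, 113, 166, 219]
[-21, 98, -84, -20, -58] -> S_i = Random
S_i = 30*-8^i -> [30, -240, 1920, -15360, 122880]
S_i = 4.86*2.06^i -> [4.86, 10.01, 20.62, 42.49, 87.52]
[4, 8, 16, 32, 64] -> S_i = 4*2^i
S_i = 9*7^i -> [9, 63, 441, 3087, 21609]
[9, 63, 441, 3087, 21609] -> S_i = 9*7^i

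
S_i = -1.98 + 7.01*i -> [-1.98, 5.03, 12.04, 19.05, 26.06]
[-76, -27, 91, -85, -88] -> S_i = Random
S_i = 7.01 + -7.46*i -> [7.01, -0.45, -7.91, -15.37, -22.83]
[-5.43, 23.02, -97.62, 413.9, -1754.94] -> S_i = -5.43*(-4.24)^i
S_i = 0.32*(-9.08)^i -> [0.32, -2.91, 26.38, -239.56, 2175.17]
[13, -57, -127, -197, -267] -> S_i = 13 + -70*i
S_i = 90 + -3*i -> [90, 87, 84, 81, 78]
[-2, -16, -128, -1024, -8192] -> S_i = -2*8^i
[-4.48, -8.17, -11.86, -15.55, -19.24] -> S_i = -4.48 + -3.69*i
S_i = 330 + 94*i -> [330, 424, 518, 612, 706]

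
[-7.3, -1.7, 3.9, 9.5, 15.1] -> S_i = -7.30 + 5.60*i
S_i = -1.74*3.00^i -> [-1.74, -5.22, -15.66, -46.98, -140.94]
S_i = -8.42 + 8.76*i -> [-8.42, 0.34, 9.1, 17.86, 26.62]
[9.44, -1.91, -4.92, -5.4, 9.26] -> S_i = Random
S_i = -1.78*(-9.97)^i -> [-1.78, 17.75, -176.93, 1764.03, -17587.36]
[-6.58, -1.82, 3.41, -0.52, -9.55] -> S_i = Random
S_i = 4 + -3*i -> [4, 1, -2, -5, -8]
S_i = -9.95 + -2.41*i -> [-9.95, -12.36, -14.77, -17.18, -19.59]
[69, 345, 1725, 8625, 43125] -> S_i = 69*5^i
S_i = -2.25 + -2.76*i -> [-2.25, -5.01, -7.77, -10.53, -13.29]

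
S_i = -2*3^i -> [-2, -6, -18, -54, -162]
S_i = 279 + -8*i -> [279, 271, 263, 255, 247]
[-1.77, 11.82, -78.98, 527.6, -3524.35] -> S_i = -1.77*(-6.68)^i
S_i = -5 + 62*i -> [-5, 57, 119, 181, 243]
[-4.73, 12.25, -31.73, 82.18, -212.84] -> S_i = -4.73*(-2.59)^i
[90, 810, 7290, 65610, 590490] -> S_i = 90*9^i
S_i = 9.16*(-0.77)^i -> [9.16, -7.05, 5.43, -4.18, 3.22]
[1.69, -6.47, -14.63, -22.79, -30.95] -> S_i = 1.69 + -8.16*i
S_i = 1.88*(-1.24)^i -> [1.88, -2.33, 2.89, -3.58, 4.44]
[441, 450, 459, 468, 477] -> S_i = 441 + 9*i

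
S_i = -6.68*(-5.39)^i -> [-6.68, 36.01, -194.07, 1046.03, -5638.08]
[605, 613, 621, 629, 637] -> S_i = 605 + 8*i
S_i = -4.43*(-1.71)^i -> [-4.43, 7.58, -12.95, 22.15, -37.88]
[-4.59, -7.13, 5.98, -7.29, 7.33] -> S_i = Random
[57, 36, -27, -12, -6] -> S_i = Random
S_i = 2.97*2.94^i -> [2.97, 8.73, 25.67, 75.47, 221.89]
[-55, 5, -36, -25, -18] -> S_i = Random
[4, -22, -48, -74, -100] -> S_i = 4 + -26*i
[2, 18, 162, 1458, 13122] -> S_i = 2*9^i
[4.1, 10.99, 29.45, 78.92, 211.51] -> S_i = 4.10*2.68^i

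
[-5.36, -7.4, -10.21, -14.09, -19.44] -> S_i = -5.36*1.38^i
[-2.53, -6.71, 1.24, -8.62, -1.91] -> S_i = Random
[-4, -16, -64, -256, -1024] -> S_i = -4*4^i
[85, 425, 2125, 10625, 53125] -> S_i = 85*5^i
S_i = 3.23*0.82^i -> [3.23, 2.65, 2.17, 1.78, 1.46]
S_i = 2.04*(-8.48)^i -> [2.04, -17.3, 146.7, -1243.99, 10549.06]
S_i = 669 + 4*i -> [669, 673, 677, 681, 685]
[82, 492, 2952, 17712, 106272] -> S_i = 82*6^i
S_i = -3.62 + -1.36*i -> [-3.62, -4.98, -6.34, -7.7, -9.06]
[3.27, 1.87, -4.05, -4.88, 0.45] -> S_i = Random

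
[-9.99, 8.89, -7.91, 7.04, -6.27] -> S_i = -9.99*(-0.89)^i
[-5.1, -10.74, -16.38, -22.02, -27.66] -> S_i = -5.10 + -5.64*i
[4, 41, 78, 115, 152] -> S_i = 4 + 37*i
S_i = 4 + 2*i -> [4, 6, 8, 10, 12]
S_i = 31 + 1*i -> [31, 32, 33, 34, 35]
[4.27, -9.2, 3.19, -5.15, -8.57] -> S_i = Random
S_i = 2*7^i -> [2, 14, 98, 686, 4802]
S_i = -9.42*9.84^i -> [-9.42, -92.69, -912.1, -8975.04, -88314.35]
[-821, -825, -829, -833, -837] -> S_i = -821 + -4*i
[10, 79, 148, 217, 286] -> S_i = 10 + 69*i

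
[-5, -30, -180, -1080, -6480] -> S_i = -5*6^i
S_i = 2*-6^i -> [2, -12, 72, -432, 2592]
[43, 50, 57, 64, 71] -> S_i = 43 + 7*i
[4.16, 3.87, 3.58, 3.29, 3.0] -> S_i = 4.16 + -0.29*i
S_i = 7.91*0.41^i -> [7.91, 3.24, 1.33, 0.55, 0.22]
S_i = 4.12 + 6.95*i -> [4.12, 11.07, 18.02, 24.97, 31.92]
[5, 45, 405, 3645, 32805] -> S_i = 5*9^i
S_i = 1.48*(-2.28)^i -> [1.48, -3.37, 7.69, -17.54, 39.99]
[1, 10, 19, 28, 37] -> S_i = 1 + 9*i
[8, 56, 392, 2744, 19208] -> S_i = 8*7^i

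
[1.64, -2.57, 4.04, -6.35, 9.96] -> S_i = 1.64*(-1.57)^i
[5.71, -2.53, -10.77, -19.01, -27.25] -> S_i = 5.71 + -8.24*i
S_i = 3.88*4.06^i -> [3.88, 15.75, 63.96, 259.66, 1054.23]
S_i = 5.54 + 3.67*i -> [5.54, 9.21, 12.88, 16.55, 20.22]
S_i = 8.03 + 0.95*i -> [8.03, 8.98, 9.93, 10.88, 11.83]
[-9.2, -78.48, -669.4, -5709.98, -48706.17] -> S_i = -9.20*8.53^i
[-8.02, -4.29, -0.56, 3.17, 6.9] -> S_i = -8.02 + 3.73*i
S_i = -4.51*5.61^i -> [-4.51, -25.3, -141.94, -796.28, -4467.12]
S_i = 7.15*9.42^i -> [7.15, 67.35, 634.47, 5976.66, 56300.16]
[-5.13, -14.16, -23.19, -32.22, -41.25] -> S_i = -5.13 + -9.03*i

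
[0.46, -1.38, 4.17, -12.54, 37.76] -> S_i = 0.46*(-3.01)^i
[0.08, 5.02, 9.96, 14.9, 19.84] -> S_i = 0.08 + 4.94*i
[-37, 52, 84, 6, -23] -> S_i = Random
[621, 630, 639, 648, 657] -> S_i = 621 + 9*i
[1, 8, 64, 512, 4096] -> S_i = 1*8^i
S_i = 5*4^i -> [5, 20, 80, 320, 1280]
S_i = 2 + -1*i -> [2, 1, 0, -1, -2]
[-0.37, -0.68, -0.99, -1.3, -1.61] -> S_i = -0.37 + -0.31*i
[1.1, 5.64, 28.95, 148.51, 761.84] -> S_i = 1.10*5.13^i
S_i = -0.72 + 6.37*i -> [-0.72, 5.65, 12.02, 18.39, 24.76]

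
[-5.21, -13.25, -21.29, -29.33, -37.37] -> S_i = -5.21 + -8.04*i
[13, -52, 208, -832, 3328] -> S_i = 13*-4^i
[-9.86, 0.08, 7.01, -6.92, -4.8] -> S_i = Random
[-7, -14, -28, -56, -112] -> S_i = -7*2^i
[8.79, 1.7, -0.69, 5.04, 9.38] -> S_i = Random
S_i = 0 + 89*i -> [0, 89, 178, 267, 356]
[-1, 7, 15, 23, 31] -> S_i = -1 + 8*i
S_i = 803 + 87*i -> [803, 890, 977, 1064, 1151]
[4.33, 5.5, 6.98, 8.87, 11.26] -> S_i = 4.33*1.27^i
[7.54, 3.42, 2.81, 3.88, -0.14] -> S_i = Random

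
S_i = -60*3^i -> [-60, -180, -540, -1620, -4860]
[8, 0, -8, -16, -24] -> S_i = 8 + -8*i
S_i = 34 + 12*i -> [34, 46, 58, 70, 82]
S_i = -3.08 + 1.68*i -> [-3.08, -1.4, 0.28, 1.96, 3.64]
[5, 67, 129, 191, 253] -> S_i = 5 + 62*i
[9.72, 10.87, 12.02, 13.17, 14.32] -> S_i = 9.72 + 1.15*i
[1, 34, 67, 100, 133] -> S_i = 1 + 33*i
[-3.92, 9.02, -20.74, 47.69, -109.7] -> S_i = -3.92*(-2.30)^i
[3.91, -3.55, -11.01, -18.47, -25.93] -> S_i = 3.91 + -7.46*i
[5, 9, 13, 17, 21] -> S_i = 5 + 4*i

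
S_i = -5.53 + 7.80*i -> [-5.53, 2.27, 10.07, 17.87, 25.67]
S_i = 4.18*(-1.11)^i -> [4.18, -4.64, 5.15, -5.72, 6.35]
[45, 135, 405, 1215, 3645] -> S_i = 45*3^i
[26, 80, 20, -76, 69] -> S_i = Random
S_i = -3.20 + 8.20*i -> [-3.2, 5.0, 13.2, 21.4, 29.6]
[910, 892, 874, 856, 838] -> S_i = 910 + -18*i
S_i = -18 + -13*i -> [-18, -31, -44, -57, -70]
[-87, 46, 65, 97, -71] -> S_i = Random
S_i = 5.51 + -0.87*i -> [5.51, 4.64, 3.77, 2.9, 2.03]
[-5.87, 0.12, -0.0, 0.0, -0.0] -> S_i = -5.87*(-0.02)^i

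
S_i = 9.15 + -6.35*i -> [9.15, 2.8, -3.55, -9.9, -16.25]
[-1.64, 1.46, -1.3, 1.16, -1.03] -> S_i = -1.64*(-0.89)^i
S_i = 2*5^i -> [2, 10, 50, 250, 1250]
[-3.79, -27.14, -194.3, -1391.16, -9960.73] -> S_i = -3.79*7.16^i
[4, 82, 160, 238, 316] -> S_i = 4 + 78*i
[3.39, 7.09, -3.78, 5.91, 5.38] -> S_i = Random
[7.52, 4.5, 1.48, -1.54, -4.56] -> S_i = 7.52 + -3.02*i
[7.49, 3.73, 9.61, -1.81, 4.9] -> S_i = Random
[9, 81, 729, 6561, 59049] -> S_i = 9*9^i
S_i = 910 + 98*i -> [910, 1008, 1106, 1204, 1302]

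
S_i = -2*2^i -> [-2, -4, -8, -16, -32]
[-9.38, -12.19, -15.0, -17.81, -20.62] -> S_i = -9.38 + -2.81*i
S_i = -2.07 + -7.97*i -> [-2.07, -10.04, -18.01, -25.98, -33.95]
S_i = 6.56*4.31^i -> [6.56, 28.27, 121.86, 525.21, 2263.67]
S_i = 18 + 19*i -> [18, 37, 56, 75, 94]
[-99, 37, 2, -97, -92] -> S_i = Random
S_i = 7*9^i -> [7, 63, 567, 5103, 45927]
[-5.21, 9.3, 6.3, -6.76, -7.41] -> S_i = Random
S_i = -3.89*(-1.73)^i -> [-3.89, 6.73, -11.64, 20.14, -34.84]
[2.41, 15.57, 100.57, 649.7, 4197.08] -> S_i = 2.41*6.46^i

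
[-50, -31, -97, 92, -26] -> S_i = Random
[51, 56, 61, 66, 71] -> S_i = 51 + 5*i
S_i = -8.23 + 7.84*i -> [-8.23, -0.39, 7.45, 15.29, 23.13]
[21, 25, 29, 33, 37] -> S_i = 21 + 4*i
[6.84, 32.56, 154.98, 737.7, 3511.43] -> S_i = 6.84*4.76^i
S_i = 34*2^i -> [34, 68, 136, 272, 544]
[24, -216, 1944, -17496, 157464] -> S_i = 24*-9^i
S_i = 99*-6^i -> [99, -594, 3564, -21384, 128304]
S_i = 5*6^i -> [5, 30, 180, 1080, 6480]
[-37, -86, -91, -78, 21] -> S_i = Random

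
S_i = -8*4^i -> [-8, -32, -128, -512, -2048]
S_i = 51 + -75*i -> [51, -24, -99, -174, -249]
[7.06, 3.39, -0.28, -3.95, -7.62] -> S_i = 7.06 + -3.67*i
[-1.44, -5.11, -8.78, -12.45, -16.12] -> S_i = -1.44 + -3.67*i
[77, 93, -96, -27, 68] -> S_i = Random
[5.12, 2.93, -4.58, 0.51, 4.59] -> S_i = Random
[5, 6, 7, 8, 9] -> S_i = 5 + 1*i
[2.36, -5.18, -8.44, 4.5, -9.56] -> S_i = Random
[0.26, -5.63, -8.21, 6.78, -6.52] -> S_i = Random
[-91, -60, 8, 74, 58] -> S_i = Random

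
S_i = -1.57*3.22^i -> [-1.57, -5.06, -16.28, -52.42, -168.78]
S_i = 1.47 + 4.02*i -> [1.47, 5.49, 9.51, 13.53, 17.55]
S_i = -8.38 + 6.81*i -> [-8.38, -1.57, 5.24, 12.05, 18.86]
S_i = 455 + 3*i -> [455, 458, 461, 464, 467]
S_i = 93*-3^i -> [93, -279, 837, -2511, 7533]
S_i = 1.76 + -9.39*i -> [1.76, -7.63, -17.02, -26.41, -35.8]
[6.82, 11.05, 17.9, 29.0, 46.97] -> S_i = 6.82*1.62^i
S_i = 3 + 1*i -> [3, 4, 5, 6, 7]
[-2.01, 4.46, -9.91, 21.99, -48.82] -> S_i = -2.01*(-2.22)^i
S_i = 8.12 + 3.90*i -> [8.12, 12.02, 15.92, 19.82, 23.72]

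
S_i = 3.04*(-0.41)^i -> [3.04, -1.25, 0.51, -0.21, 0.09]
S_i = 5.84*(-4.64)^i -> [5.84, -27.1, 125.73, -583.4, 2706.98]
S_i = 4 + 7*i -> [4, 11, 18, 25, 32]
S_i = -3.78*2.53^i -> [-3.78, -9.56, -24.2, -61.21, -154.87]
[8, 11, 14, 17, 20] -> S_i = 8 + 3*i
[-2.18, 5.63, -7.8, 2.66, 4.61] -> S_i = Random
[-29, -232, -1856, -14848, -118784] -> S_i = -29*8^i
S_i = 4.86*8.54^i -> [4.86, 41.5, 354.45, 3026.98, 25850.43]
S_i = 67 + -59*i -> [67, 8, -51, -110, -169]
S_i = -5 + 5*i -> [-5, 0, 5, 10, 15]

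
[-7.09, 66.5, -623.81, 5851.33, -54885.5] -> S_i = -7.09*(-9.38)^i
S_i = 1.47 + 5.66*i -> [1.47, 7.13, 12.79, 18.45, 24.11]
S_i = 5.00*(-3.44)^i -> [5.0, -17.2, 59.17, -203.54, 700.17]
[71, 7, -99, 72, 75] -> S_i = Random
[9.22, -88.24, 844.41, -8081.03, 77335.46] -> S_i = 9.22*(-9.57)^i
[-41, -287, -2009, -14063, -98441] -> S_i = -41*7^i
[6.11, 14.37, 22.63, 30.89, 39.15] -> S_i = 6.11 + 8.26*i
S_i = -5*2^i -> [-5, -10, -20, -40, -80]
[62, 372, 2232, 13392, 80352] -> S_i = 62*6^i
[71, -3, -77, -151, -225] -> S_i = 71 + -74*i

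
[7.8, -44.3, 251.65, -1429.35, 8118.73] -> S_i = 7.80*(-5.68)^i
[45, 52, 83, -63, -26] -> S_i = Random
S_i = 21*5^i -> [21, 105, 525, 2625, 13125]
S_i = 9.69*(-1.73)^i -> [9.69, -16.76, 29.0, -50.17, 86.8]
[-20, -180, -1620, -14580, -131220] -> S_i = -20*9^i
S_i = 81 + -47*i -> [81, 34, -13, -60, -107]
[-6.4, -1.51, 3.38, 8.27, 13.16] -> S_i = -6.40 + 4.89*i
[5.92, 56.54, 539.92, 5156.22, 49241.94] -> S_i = 5.92*9.55^i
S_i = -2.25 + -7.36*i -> [-2.25, -9.61, -16.97, -24.33, -31.69]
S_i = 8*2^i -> [8, 16, 32, 64, 128]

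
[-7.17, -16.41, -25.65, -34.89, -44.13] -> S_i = -7.17 + -9.24*i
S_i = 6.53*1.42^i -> [6.53, 9.27, 13.17, 18.7, 26.55]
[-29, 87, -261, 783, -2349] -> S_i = -29*-3^i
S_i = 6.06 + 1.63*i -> [6.06, 7.69, 9.32, 10.95, 12.58]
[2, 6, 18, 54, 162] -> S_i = 2*3^i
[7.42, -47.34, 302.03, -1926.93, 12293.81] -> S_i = 7.42*(-6.38)^i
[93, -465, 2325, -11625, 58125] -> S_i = 93*-5^i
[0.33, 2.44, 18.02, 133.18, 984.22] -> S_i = 0.33*7.39^i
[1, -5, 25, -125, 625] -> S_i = 1*-5^i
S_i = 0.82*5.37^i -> [0.82, 4.4, 23.65, 126.98, 681.88]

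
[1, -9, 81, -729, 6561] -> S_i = 1*-9^i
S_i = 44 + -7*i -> [44, 37, 30, 23, 16]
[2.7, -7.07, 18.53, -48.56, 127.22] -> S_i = 2.70*(-2.62)^i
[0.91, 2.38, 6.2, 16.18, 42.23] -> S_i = 0.91*2.61^i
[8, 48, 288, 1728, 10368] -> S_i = 8*6^i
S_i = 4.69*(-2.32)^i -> [4.69, -10.88, 25.24, -58.56, 135.87]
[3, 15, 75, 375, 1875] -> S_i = 3*5^i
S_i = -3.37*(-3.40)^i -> [-3.37, 11.46, -38.96, 132.45, -450.35]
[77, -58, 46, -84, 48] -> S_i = Random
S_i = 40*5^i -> [40, 200, 1000, 5000, 25000]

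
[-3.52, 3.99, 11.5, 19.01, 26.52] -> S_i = -3.52 + 7.51*i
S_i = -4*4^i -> [-4, -16, -64, -256, -1024]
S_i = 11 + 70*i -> [11, 81, 151, 221, 291]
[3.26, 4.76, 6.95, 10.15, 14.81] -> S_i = 3.26*1.46^i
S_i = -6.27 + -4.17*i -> [-6.27, -10.44, -14.61, -18.78, -22.95]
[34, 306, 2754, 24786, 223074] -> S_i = 34*9^i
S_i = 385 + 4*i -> [385, 389, 393, 397, 401]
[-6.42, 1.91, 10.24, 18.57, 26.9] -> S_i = -6.42 + 8.33*i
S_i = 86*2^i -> [86, 172, 344, 688, 1376]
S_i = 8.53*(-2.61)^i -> [8.53, -22.26, 58.11, -151.66, 395.83]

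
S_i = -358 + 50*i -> [-358, -308, -258, -208, -158]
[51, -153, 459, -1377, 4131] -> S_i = 51*-3^i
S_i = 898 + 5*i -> [898, 903, 908, 913, 918]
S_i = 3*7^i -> [3, 21, 147, 1029, 7203]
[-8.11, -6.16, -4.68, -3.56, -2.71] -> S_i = -8.11*0.76^i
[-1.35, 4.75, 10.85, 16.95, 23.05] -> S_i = -1.35 + 6.10*i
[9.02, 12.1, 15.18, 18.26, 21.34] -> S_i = 9.02 + 3.08*i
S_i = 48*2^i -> [48, 96, 192, 384, 768]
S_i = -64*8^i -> [-64, -512, -4096, -32768, -262144]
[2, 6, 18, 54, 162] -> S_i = 2*3^i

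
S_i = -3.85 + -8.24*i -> [-3.85, -12.09, -20.33, -28.57, -36.81]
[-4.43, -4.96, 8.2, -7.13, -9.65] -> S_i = Random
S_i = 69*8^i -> [69, 552, 4416, 35328, 282624]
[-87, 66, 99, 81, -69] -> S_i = Random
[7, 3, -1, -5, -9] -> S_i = 7 + -4*i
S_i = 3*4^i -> [3, 12, 48, 192, 768]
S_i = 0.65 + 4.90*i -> [0.65, 5.55, 10.45, 15.35, 20.25]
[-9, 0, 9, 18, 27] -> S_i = -9 + 9*i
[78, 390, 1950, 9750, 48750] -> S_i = 78*5^i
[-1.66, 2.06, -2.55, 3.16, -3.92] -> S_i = -1.66*(-1.24)^i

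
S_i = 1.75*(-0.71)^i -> [1.75, -1.24, 0.88, -0.63, 0.44]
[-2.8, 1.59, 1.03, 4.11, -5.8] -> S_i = Random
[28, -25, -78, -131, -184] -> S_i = 28 + -53*i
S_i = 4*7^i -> [4, 28, 196, 1372, 9604]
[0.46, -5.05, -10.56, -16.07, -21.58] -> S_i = 0.46 + -5.51*i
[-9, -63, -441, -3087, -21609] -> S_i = -9*7^i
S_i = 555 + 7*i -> [555, 562, 569, 576, 583]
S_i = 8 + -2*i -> [8, 6, 4, 2, 0]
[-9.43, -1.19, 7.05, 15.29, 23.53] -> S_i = -9.43 + 8.24*i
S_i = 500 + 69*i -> [500, 569, 638, 707, 776]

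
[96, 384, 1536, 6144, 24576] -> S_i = 96*4^i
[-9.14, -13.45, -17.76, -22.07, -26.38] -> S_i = -9.14 + -4.31*i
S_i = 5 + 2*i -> [5, 7, 9, 11, 13]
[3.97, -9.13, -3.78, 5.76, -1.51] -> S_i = Random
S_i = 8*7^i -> [8, 56, 392, 2744, 19208]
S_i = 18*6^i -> [18, 108, 648, 3888, 23328]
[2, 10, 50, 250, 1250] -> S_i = 2*5^i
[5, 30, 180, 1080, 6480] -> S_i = 5*6^i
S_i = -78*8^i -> [-78, -624, -4992, -39936, -319488]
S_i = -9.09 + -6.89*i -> [-9.09, -15.98, -22.87, -29.76, -36.65]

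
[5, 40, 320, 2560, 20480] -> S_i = 5*8^i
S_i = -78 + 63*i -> [-78, -15, 48, 111, 174]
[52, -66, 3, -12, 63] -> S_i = Random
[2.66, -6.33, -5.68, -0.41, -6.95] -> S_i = Random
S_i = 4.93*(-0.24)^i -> [4.93, -1.18, 0.28, -0.07, 0.02]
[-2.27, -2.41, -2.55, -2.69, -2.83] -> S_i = -2.27 + -0.14*i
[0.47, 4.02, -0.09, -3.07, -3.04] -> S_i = Random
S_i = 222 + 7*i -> [222, 229, 236, 243, 250]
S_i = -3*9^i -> [-3, -27, -243, -2187, -19683]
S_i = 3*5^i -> [3, 15, 75, 375, 1875]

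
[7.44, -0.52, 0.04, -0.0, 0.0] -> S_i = 7.44*(-0.07)^i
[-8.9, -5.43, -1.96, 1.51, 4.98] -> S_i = -8.90 + 3.47*i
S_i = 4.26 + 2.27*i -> [4.26, 6.53, 8.8, 11.07, 13.34]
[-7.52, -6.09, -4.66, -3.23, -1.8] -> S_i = -7.52 + 1.43*i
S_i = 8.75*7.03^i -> [8.75, 61.51, 432.43, 3040.0, 21371.22]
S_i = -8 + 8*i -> [-8, 0, 8, 16, 24]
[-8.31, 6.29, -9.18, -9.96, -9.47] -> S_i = Random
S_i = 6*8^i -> [6, 48, 384, 3072, 24576]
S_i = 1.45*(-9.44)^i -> [1.45, -13.69, 129.21, -1219.79, 11514.79]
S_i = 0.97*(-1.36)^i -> [0.97, -1.32, 1.79, -2.44, 3.32]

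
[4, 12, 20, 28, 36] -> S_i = 4 + 8*i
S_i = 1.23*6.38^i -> [1.23, 7.85, 50.07, 319.42, 2037.92]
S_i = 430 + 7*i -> [430, 437, 444, 451, 458]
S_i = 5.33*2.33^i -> [5.33, 12.42, 28.94, 67.42, 157.09]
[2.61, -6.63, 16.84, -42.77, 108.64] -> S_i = 2.61*(-2.54)^i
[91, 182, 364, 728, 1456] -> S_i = 91*2^i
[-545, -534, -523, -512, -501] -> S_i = -545 + 11*i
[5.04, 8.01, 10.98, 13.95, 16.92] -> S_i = 5.04 + 2.97*i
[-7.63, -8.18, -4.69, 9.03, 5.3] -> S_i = Random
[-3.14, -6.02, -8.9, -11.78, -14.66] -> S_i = -3.14 + -2.88*i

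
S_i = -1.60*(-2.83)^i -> [-1.6, 4.53, -12.81, 36.26, -102.63]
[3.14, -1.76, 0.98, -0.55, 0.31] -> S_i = 3.14*(-0.56)^i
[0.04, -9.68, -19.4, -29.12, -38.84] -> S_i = 0.04 + -9.72*i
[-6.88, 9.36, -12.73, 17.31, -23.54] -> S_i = -6.88*(-1.36)^i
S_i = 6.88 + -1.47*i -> [6.88, 5.41, 3.94, 2.47, 1.0]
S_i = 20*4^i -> [20, 80, 320, 1280, 5120]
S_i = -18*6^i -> [-18, -108, -648, -3888, -23328]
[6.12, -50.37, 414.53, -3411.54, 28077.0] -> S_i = 6.12*(-8.23)^i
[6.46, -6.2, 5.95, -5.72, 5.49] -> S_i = 6.46*(-0.96)^i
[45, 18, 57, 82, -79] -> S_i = Random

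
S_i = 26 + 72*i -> [26, 98, 170, 242, 314]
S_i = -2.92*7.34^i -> [-2.92, -21.43, -157.32, -1154.7, -8475.53]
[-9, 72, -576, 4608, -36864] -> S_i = -9*-8^i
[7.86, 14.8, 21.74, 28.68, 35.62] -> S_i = 7.86 + 6.94*i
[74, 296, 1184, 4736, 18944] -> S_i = 74*4^i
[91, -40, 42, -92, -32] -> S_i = Random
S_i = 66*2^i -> [66, 132, 264, 528, 1056]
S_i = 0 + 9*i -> [0, 9, 18, 27, 36]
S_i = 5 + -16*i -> [5, -11, -27, -43, -59]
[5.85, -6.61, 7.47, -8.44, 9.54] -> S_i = 5.85*(-1.13)^i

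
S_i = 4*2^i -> [4, 8, 16, 32, 64]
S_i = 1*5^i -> [1, 5, 25, 125, 625]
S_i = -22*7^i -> [-22, -154, -1078, -7546, -52822]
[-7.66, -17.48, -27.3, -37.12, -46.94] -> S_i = -7.66 + -9.82*i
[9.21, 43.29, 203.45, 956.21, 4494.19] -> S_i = 9.21*4.70^i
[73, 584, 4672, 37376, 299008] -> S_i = 73*8^i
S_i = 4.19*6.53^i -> [4.19, 27.36, 178.67, 1166.68, 7618.45]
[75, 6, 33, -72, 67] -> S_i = Random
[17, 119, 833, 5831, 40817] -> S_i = 17*7^i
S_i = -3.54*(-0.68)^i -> [-3.54, 2.41, -1.64, 1.11, -0.76]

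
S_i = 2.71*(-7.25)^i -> [2.71, -19.65, 142.44, -1032.72, 7487.23]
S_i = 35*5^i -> [35, 175, 875, 4375, 21875]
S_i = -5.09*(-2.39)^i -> [-5.09, 12.17, -29.07, 69.49, -166.08]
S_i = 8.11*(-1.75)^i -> [8.11, -14.19, 24.84, -43.46, 76.06]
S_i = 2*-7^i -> [2, -14, 98, -686, 4802]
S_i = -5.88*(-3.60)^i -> [-5.88, 21.17, -76.2, 274.34, -987.61]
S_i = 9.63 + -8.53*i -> [9.63, 1.1, -7.43, -15.96, -24.49]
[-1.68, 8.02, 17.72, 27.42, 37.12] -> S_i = -1.68 + 9.70*i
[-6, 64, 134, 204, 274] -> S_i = -6 + 70*i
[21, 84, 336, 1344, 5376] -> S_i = 21*4^i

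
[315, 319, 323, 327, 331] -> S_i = 315 + 4*i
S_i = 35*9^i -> [35, 315, 2835, 25515, 229635]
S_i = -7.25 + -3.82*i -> [-7.25, -11.07, -14.89, -18.71, -22.53]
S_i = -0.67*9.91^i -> [-0.67, -6.64, -65.8, -652.07, -6462.04]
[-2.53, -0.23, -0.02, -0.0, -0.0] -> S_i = -2.53*0.09^i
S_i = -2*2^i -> [-2, -4, -8, -16, -32]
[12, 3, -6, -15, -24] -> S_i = 12 + -9*i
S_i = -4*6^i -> [-4, -24, -144, -864, -5184]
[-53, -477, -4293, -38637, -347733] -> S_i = -53*9^i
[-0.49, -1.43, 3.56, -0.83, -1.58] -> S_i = Random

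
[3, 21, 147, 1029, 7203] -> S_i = 3*7^i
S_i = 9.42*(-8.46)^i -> [9.42, -79.69, 674.2, -5703.77, 48253.89]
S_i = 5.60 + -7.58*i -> [5.6, -1.98, -9.56, -17.14, -24.72]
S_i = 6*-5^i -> [6, -30, 150, -750, 3750]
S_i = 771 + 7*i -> [771, 778, 785, 792, 799]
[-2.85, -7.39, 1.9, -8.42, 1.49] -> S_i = Random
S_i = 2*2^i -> [2, 4, 8, 16, 32]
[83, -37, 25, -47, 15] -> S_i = Random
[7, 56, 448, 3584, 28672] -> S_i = 7*8^i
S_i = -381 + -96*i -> [-381, -477, -573, -669, -765]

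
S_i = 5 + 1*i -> [5, 6, 7, 8, 9]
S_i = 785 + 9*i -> [785, 794, 803, 812, 821]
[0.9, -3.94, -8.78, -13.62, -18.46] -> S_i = 0.90 + -4.84*i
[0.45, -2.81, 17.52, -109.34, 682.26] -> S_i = 0.45*(-6.24)^i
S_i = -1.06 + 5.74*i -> [-1.06, 4.68, 10.42, 16.16, 21.9]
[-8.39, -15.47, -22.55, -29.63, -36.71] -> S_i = -8.39 + -7.08*i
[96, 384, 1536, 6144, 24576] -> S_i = 96*4^i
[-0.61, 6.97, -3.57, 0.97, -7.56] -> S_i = Random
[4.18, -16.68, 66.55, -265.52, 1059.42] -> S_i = 4.18*(-3.99)^i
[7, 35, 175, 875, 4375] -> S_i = 7*5^i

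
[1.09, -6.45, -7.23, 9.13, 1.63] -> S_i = Random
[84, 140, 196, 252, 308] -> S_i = 84 + 56*i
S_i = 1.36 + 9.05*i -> [1.36, 10.41, 19.46, 28.51, 37.56]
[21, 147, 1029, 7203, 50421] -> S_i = 21*7^i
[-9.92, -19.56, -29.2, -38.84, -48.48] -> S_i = -9.92 + -9.64*i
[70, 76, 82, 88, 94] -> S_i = 70 + 6*i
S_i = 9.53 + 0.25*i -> [9.53, 9.78, 10.03, 10.28, 10.53]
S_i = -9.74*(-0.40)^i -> [-9.74, 3.9, -1.56, 0.62, -0.25]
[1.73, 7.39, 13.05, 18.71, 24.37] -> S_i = 1.73 + 5.66*i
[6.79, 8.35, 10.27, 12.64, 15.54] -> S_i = 6.79*1.23^i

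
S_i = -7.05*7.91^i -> [-7.05, -55.77, -441.11, -3489.14, -27599.11]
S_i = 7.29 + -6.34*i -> [7.29, 0.95, -5.39, -11.73, -18.07]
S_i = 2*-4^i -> [2, -8, 32, -128, 512]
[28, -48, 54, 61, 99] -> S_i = Random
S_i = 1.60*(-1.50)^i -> [1.6, -2.4, 3.6, -5.4, 8.1]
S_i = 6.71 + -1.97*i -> [6.71, 4.74, 2.77, 0.8, -1.17]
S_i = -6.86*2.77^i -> [-6.86, -19.0, -52.64, -145.8, -403.87]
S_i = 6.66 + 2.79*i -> [6.66, 9.45, 12.24, 15.03, 17.82]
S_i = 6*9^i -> [6, 54, 486, 4374, 39366]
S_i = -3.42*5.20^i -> [-3.42, -17.78, -92.48, -480.88, -2500.57]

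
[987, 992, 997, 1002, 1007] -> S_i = 987 + 5*i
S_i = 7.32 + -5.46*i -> [7.32, 1.86, -3.6, -9.06, -14.52]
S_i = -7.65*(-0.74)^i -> [-7.65, 5.66, -4.19, 3.1, -2.29]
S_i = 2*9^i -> [2, 18, 162, 1458, 13122]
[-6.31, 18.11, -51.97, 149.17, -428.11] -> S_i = -6.31*(-2.87)^i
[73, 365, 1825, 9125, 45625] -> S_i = 73*5^i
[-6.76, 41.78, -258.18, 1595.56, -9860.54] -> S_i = -6.76*(-6.18)^i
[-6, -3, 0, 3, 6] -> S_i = -6 + 3*i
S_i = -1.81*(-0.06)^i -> [-1.81, 0.11, -0.01, 0.0, -0.0]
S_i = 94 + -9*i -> [94, 85, 76, 67, 58]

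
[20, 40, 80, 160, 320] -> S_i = 20*2^i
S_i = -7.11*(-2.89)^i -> [-7.11, 20.55, -59.38, 171.62, -495.98]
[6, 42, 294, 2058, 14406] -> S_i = 6*7^i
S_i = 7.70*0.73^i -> [7.7, 5.62, 4.1, 3.0, 2.19]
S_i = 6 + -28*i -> [6, -22, -50, -78, -106]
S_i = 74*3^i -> [74, 222, 666, 1998, 5994]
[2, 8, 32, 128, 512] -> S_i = 2*4^i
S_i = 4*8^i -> [4, 32, 256, 2048, 16384]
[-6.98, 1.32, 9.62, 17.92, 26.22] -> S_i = -6.98 + 8.30*i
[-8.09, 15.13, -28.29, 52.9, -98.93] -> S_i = -8.09*(-1.87)^i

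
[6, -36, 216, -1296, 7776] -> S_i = 6*-6^i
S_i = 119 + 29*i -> [119, 148, 177, 206, 235]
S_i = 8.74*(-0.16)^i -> [8.74, -1.4, 0.22, -0.04, 0.01]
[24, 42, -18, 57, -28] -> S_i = Random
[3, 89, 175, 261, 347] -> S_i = 3 + 86*i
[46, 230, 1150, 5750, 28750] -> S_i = 46*5^i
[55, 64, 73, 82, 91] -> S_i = 55 + 9*i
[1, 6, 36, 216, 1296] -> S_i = 1*6^i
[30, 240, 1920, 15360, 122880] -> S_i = 30*8^i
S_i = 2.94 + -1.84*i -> [2.94, 1.1, -0.74, -2.58, -4.42]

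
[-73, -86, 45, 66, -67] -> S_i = Random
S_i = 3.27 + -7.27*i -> [3.27, -4.0, -11.27, -18.54, -25.81]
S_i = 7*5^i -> [7, 35, 175, 875, 4375]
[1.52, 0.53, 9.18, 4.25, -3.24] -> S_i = Random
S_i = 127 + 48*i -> [127, 175, 223, 271, 319]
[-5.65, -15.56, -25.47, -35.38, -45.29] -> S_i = -5.65 + -9.91*i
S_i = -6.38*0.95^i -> [-6.38, -6.06, -5.76, -5.47, -5.2]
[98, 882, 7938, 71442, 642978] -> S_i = 98*9^i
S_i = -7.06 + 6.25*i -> [-7.06, -0.81, 5.44, 11.69, 17.94]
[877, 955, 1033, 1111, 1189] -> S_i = 877 + 78*i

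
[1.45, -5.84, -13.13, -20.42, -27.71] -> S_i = 1.45 + -7.29*i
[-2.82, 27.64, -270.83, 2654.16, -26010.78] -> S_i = -2.82*(-9.80)^i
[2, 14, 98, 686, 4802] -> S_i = 2*7^i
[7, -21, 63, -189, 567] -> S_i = 7*-3^i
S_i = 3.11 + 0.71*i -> [3.11, 3.82, 4.53, 5.24, 5.95]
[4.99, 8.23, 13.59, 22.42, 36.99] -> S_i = 4.99*1.65^i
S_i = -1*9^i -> [-1, -9, -81, -729, -6561]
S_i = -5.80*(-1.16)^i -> [-5.8, 6.73, -7.8, 9.05, -10.5]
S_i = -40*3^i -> [-40, -120, -360, -1080, -3240]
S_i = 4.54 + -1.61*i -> [4.54, 2.93, 1.32, -0.29, -1.9]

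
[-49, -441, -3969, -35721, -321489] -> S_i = -49*9^i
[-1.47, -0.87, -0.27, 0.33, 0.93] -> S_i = -1.47 + 0.60*i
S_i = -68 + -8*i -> [-68, -76, -84, -92, -100]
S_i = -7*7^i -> [-7, -49, -343, -2401, -16807]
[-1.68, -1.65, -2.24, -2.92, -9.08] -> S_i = Random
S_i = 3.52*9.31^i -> [3.52, 32.77, 305.1, 2840.48, 26444.87]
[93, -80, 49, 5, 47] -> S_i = Random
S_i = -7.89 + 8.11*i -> [-7.89, 0.22, 8.33, 16.44, 24.55]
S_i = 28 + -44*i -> [28, -16, -60, -104, -148]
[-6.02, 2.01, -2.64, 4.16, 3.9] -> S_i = Random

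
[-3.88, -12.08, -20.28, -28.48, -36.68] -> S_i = -3.88 + -8.20*i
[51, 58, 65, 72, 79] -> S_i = 51 + 7*i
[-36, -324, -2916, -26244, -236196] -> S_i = -36*9^i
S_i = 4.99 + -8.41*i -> [4.99, -3.42, -11.83, -20.24, -28.65]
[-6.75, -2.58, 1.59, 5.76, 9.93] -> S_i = -6.75 + 4.17*i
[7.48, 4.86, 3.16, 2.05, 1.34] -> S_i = 7.48*0.65^i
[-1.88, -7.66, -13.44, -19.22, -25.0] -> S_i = -1.88 + -5.78*i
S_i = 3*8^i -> [3, 24, 192, 1536, 12288]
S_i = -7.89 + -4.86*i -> [-7.89, -12.75, -17.61, -22.47, -27.33]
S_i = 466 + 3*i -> [466, 469, 472, 475, 478]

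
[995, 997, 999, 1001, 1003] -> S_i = 995 + 2*i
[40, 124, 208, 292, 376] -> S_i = 40 + 84*i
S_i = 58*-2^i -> [58, -116, 232, -464, 928]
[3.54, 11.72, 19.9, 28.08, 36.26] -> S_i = 3.54 + 8.18*i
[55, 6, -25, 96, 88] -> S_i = Random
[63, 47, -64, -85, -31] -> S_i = Random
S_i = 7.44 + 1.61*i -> [7.44, 9.05, 10.66, 12.27, 13.88]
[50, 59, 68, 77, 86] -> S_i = 50 + 9*i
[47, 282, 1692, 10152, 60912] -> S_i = 47*6^i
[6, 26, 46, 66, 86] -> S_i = 6 + 20*i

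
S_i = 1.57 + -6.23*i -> [1.57, -4.66, -10.89, -17.12, -23.35]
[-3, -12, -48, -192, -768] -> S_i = -3*4^i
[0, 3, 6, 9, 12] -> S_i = 0 + 3*i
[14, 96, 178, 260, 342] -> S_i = 14 + 82*i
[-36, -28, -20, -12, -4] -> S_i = -36 + 8*i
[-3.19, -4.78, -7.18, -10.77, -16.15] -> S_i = -3.19*1.50^i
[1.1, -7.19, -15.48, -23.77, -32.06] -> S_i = 1.10 + -8.29*i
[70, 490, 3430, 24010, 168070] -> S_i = 70*7^i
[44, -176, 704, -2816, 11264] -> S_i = 44*-4^i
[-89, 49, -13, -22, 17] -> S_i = Random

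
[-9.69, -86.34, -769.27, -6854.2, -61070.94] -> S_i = -9.69*8.91^i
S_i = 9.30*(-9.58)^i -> [9.3, -89.09, 853.52, -8176.73, 78333.04]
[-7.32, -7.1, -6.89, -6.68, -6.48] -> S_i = -7.32*0.97^i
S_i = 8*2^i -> [8, 16, 32, 64, 128]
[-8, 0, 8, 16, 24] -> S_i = -8 + 8*i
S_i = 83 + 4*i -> [83, 87, 91, 95, 99]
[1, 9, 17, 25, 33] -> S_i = 1 + 8*i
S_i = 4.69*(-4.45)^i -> [4.69, -20.87, 92.87, -413.29, 1839.13]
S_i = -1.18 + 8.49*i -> [-1.18, 7.31, 15.8, 24.29, 32.78]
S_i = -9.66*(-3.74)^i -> [-9.66, 36.13, -135.12, 505.35, -1890.01]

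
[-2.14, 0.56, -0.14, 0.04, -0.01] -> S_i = -2.14*(-0.26)^i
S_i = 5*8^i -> [5, 40, 320, 2560, 20480]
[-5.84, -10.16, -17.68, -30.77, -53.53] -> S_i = -5.84*1.74^i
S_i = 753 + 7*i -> [753, 760, 767, 774, 781]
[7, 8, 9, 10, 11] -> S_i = 7 + 1*i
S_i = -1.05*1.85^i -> [-1.05, -1.94, -3.59, -6.65, -12.3]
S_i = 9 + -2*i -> [9, 7, 5, 3, 1]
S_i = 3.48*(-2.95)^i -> [3.48, -10.27, 30.28, -89.34, 263.55]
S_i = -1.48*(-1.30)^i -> [-1.48, 1.92, -2.5, 3.25, -4.23]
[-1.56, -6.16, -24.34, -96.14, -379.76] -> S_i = -1.56*3.95^i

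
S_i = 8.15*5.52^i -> [8.15, 44.99, 248.33, 1370.8, 7566.83]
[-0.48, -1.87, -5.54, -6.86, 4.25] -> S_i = Random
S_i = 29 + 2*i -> [29, 31, 33, 35, 37]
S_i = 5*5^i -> [5, 25, 125, 625, 3125]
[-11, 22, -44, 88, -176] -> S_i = -11*-2^i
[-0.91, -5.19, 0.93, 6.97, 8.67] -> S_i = Random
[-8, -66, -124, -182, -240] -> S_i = -8 + -58*i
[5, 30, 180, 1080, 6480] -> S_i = 5*6^i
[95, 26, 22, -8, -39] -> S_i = Random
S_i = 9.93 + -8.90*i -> [9.93, 1.03, -7.87, -16.77, -25.67]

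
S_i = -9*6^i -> [-9, -54, -324, -1944, -11664]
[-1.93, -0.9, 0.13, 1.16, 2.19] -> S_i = -1.93 + 1.03*i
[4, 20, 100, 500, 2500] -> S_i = 4*5^i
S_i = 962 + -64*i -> [962, 898, 834, 770, 706]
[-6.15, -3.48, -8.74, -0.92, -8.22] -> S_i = Random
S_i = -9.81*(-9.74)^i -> [-9.81, 95.55, -930.65, 9064.54, -88288.64]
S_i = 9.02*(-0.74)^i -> [9.02, -6.67, 4.94, -3.66, 2.7]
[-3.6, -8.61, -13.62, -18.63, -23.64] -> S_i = -3.60 + -5.01*i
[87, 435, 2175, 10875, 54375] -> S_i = 87*5^i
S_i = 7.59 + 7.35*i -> [7.59, 14.94, 22.29, 29.64, 36.99]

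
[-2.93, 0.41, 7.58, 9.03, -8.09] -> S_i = Random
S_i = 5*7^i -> [5, 35, 245, 1715, 12005]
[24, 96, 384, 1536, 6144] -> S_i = 24*4^i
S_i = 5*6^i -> [5, 30, 180, 1080, 6480]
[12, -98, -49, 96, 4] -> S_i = Random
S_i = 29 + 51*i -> [29, 80, 131, 182, 233]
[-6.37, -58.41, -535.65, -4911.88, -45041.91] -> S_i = -6.37*9.17^i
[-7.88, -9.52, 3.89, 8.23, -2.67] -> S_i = Random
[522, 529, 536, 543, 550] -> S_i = 522 + 7*i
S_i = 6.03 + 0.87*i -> [6.03, 6.9, 7.77, 8.64, 9.51]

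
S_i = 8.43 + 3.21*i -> [8.43, 11.64, 14.85, 18.06, 21.27]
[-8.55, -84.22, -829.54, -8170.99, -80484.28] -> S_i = -8.55*9.85^i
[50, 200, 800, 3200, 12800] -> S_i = 50*4^i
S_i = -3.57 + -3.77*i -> [-3.57, -7.34, -11.11, -14.88, -18.65]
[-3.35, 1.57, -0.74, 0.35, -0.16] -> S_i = -3.35*(-0.47)^i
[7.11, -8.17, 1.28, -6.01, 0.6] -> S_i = Random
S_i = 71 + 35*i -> [71, 106, 141, 176, 211]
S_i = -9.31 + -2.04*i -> [-9.31, -11.35, -13.39, -15.43, -17.47]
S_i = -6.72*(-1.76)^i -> [-6.72, 11.83, -20.82, 36.64, -64.48]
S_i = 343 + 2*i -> [343, 345, 347, 349, 351]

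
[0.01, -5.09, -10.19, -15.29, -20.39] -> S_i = 0.01 + -5.10*i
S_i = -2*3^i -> [-2, -6, -18, -54, -162]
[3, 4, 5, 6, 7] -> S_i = 3 + 1*i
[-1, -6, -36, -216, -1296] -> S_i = -1*6^i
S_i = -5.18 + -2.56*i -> [-5.18, -7.74, -10.3, -12.86, -15.42]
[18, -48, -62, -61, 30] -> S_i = Random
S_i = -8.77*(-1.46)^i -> [-8.77, 12.8, -18.69, 27.29, -39.85]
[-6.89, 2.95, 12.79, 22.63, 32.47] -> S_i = -6.89 + 9.84*i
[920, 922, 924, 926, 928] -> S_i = 920 + 2*i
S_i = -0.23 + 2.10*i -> [-0.23, 1.87, 3.97, 6.07, 8.17]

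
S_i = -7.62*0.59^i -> [-7.62, -4.5, -2.65, -1.56, -0.92]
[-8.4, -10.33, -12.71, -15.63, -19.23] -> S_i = -8.40*1.23^i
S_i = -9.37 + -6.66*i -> [-9.37, -16.03, -22.69, -29.35, -36.01]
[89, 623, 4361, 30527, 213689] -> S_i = 89*7^i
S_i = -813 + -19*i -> [-813, -832, -851, -870, -889]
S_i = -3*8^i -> [-3, -24, -192, -1536, -12288]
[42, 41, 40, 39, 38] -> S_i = 42 + -1*i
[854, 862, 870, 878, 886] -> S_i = 854 + 8*i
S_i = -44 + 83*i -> [-44, 39, 122, 205, 288]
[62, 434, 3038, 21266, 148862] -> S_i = 62*7^i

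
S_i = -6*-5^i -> [-6, 30, -150, 750, -3750]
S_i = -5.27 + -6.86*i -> [-5.27, -12.13, -18.99, -25.85, -32.71]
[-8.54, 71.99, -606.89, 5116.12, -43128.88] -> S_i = -8.54*(-8.43)^i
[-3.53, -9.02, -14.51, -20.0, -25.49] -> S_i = -3.53 + -5.49*i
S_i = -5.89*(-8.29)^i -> [-5.89, 48.83, -404.78, 3355.67, -27818.48]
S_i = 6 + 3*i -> [6, 9, 12, 15, 18]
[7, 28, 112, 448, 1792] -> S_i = 7*4^i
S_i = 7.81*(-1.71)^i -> [7.81, -13.36, 22.84, -39.05, 66.78]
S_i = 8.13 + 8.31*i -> [8.13, 16.44, 24.75, 33.06, 41.37]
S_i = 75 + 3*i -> [75, 78, 81, 84, 87]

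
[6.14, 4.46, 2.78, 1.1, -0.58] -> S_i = 6.14 + -1.68*i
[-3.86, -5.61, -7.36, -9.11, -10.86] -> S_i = -3.86 + -1.75*i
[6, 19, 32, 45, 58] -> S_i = 6 + 13*i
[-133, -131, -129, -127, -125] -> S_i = -133 + 2*i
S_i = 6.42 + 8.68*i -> [6.42, 15.1, 23.78, 32.46, 41.14]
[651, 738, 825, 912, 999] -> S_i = 651 + 87*i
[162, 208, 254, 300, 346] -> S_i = 162 + 46*i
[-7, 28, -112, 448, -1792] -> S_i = -7*-4^i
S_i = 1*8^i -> [1, 8, 64, 512, 4096]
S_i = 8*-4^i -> [8, -32, 128, -512, 2048]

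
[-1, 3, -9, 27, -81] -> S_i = -1*-3^i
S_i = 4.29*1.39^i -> [4.29, 5.96, 8.29, 11.52, 16.01]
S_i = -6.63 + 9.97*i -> [-6.63, 3.34, 13.31, 23.28, 33.25]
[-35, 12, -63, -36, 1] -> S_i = Random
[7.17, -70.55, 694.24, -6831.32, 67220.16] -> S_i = 7.17*(-9.84)^i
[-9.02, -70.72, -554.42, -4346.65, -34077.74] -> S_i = -9.02*7.84^i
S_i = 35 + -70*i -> [35, -35, -105, -175, -245]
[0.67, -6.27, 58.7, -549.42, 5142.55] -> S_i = 0.67*(-9.36)^i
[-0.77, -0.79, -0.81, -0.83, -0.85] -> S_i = -0.77 + -0.02*i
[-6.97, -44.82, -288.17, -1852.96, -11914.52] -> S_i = -6.97*6.43^i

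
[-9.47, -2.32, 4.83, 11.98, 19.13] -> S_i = -9.47 + 7.15*i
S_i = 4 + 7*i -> [4, 11, 18, 25, 32]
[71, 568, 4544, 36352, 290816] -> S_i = 71*8^i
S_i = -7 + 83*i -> [-7, 76, 159, 242, 325]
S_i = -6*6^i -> [-6, -36, -216, -1296, -7776]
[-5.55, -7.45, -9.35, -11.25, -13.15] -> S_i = -5.55 + -1.90*i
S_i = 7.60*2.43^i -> [7.6, 18.47, 44.88, 109.05, 265.0]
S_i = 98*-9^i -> [98, -882, 7938, -71442, 642978]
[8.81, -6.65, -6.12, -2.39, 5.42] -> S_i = Random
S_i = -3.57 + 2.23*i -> [-3.57, -1.34, 0.89, 3.12, 5.35]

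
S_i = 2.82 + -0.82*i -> [2.82, 2.0, 1.18, 0.36, -0.46]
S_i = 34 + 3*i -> [34, 37, 40, 43, 46]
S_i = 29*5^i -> [29, 145, 725, 3625, 18125]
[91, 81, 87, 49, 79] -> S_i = Random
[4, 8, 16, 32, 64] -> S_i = 4*2^i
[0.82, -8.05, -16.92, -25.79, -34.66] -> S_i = 0.82 + -8.87*i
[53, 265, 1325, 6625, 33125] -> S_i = 53*5^i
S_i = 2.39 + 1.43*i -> [2.39, 3.82, 5.25, 6.68, 8.11]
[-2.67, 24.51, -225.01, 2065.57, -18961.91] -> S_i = -2.67*(-9.18)^i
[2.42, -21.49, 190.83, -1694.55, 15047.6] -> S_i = 2.42*(-8.88)^i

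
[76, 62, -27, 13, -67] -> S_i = Random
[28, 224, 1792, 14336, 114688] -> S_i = 28*8^i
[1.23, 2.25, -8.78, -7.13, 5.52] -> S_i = Random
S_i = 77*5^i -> [77, 385, 1925, 9625, 48125]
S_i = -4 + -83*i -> [-4, -87, -170, -253, -336]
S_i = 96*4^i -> [96, 384, 1536, 6144, 24576]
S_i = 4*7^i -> [4, 28, 196, 1372, 9604]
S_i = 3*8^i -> [3, 24, 192, 1536, 12288]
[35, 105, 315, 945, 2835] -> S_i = 35*3^i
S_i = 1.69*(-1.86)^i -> [1.69, -3.14, 5.85, -10.87, 20.23]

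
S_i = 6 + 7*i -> [6, 13, 20, 27, 34]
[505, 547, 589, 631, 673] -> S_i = 505 + 42*i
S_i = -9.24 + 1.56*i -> [-9.24, -7.68, -6.12, -4.56, -3.0]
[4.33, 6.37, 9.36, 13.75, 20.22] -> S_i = 4.33*1.47^i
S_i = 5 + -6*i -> [5, -1, -7, -13, -19]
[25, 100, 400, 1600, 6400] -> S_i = 25*4^i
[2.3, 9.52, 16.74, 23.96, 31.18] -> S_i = 2.30 + 7.22*i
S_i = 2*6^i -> [2, 12, 72, 432, 2592]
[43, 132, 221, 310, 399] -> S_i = 43 + 89*i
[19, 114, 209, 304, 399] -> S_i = 19 + 95*i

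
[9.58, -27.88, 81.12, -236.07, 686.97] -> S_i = 9.58*(-2.91)^i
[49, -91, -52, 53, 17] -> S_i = Random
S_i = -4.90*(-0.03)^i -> [-4.9, 0.15, -0.0, 0.0, -0.0]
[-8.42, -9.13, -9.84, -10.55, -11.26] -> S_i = -8.42 + -0.71*i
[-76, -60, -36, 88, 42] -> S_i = Random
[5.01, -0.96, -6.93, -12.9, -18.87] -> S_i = 5.01 + -5.97*i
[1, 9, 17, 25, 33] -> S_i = 1 + 8*i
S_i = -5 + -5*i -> [-5, -10, -15, -20, -25]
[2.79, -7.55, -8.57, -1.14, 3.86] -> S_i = Random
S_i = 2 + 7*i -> [2, 9, 16, 23, 30]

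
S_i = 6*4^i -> [6, 24, 96, 384, 1536]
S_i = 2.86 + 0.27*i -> [2.86, 3.13, 3.4, 3.67, 3.94]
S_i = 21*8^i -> [21, 168, 1344, 10752, 86016]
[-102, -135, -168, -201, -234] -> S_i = -102 + -33*i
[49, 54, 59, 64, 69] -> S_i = 49 + 5*i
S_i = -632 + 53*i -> [-632, -579, -526, -473, -420]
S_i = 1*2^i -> [1, 2, 4, 8, 16]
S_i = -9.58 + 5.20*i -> [-9.58, -4.38, 0.82, 6.02, 11.22]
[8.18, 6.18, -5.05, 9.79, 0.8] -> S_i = Random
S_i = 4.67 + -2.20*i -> [4.67, 2.47, 0.27, -1.93, -4.13]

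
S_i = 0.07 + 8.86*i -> [0.07, 8.93, 17.79, 26.65, 35.51]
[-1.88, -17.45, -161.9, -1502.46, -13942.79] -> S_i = -1.88*9.28^i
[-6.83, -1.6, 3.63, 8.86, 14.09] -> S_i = -6.83 + 5.23*i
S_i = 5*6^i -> [5, 30, 180, 1080, 6480]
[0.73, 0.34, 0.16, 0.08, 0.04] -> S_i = 0.73*0.47^i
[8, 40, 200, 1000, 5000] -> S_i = 8*5^i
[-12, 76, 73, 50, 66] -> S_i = Random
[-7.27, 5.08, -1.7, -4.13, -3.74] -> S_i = Random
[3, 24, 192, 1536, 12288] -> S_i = 3*8^i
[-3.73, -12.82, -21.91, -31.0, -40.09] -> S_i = -3.73 + -9.09*i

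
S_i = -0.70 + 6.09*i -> [-0.7, 5.39, 11.48, 17.57, 23.66]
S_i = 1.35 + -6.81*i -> [1.35, -5.46, -12.27, -19.08, -25.89]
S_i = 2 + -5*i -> [2, -3, -8, -13, -18]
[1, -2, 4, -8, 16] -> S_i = 1*-2^i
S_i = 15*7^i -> [15, 105, 735, 5145, 36015]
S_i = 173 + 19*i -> [173, 192, 211, 230, 249]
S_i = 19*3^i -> [19, 57, 171, 513, 1539]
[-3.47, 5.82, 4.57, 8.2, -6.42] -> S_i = Random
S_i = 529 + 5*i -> [529, 534, 539, 544, 549]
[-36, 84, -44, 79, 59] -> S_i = Random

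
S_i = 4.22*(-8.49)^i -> [4.22, -35.83, 304.18, -2582.47, 21925.18]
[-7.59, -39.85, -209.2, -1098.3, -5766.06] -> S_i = -7.59*5.25^i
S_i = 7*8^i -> [7, 56, 448, 3584, 28672]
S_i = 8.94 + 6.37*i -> [8.94, 15.31, 21.68, 28.05, 34.42]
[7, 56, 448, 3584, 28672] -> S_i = 7*8^i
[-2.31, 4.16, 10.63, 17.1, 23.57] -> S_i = -2.31 + 6.47*i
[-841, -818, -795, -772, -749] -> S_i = -841 + 23*i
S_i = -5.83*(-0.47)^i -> [-5.83, 2.74, -1.29, 0.61, -0.28]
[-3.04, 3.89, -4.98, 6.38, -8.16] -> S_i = -3.04*(-1.28)^i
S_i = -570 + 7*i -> [-570, -563, -556, -549, -542]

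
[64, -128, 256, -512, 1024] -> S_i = 64*-2^i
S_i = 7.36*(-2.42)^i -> [7.36, -17.81, 43.1, -104.31, 252.43]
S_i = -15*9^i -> [-15, -135, -1215, -10935, -98415]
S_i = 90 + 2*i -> [90, 92, 94, 96, 98]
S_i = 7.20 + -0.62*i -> [7.2, 6.58, 5.96, 5.34, 4.72]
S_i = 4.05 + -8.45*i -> [4.05, -4.4, -12.85, -21.3, -29.75]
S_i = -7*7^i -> [-7, -49, -343, -2401, -16807]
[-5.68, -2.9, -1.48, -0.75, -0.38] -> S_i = -5.68*0.51^i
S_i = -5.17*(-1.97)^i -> [-5.17, 10.18, -20.06, 39.53, -77.87]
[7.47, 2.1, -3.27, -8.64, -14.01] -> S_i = 7.47 + -5.37*i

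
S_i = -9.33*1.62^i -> [-9.33, -15.11, -24.49, -39.67, -64.26]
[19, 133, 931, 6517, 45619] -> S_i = 19*7^i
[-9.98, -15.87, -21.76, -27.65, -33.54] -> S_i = -9.98 + -5.89*i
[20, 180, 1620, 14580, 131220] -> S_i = 20*9^i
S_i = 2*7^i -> [2, 14, 98, 686, 4802]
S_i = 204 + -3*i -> [204, 201, 198, 195, 192]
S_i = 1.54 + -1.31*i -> [1.54, 0.23, -1.08, -2.39, -3.7]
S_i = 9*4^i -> [9, 36, 144, 576, 2304]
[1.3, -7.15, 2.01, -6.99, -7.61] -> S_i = Random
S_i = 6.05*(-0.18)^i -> [6.05, -1.09, 0.2, -0.04, 0.01]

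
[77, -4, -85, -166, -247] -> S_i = 77 + -81*i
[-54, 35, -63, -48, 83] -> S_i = Random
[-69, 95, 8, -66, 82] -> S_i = Random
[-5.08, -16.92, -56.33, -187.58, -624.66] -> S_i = -5.08*3.33^i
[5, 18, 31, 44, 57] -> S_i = 5 + 13*i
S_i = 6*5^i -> [6, 30, 150, 750, 3750]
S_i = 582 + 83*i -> [582, 665, 748, 831, 914]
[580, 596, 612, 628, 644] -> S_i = 580 + 16*i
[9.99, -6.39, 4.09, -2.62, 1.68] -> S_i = 9.99*(-0.64)^i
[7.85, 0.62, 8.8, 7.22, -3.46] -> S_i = Random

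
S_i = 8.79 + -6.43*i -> [8.79, 2.36, -4.07, -10.5, -16.93]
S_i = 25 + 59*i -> [25, 84, 143, 202, 261]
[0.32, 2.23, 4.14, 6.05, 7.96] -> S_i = 0.32 + 1.91*i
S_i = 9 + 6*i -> [9, 15, 21, 27, 33]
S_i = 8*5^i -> [8, 40, 200, 1000, 5000]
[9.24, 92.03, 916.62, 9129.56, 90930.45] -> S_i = 9.24*9.96^i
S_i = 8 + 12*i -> [8, 20, 32, 44, 56]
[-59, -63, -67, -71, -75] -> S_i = -59 + -4*i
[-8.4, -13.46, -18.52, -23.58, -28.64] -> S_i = -8.40 + -5.06*i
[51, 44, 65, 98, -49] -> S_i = Random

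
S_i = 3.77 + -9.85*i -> [3.77, -6.08, -15.93, -25.78, -35.63]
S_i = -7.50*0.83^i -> [-7.5, -6.22, -5.17, -4.29, -3.56]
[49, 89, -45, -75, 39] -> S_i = Random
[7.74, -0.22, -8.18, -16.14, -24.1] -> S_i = 7.74 + -7.96*i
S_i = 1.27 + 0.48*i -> [1.27, 1.75, 2.23, 2.71, 3.19]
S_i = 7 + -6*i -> [7, 1, -5, -11, -17]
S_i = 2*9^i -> [2, 18, 162, 1458, 13122]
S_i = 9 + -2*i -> [9, 7, 5, 3, 1]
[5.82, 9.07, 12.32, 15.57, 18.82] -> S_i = 5.82 + 3.25*i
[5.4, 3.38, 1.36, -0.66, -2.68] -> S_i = 5.40 + -2.02*i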